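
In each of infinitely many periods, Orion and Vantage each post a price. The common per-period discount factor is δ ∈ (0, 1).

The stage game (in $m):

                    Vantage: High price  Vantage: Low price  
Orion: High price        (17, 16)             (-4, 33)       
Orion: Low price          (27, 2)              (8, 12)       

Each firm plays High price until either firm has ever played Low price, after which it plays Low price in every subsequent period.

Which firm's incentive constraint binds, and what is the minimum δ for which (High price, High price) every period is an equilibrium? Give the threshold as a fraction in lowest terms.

Orion: cooperation gives 17 each period; deviation gives 27 once then 8 forever.
  17/(1−δ) ≥ 27 + 8δ/(1−δ) ⇒ δ ≥ 10/19.
Vantage: cooperation gives 16 each period; deviation gives 33 once then 12 forever.
  δ ≥ 17/21.
Both must hold, so the binding constraint is Vantage's: δ ≥ 17/21.

Vantage; δ ≥ 17/21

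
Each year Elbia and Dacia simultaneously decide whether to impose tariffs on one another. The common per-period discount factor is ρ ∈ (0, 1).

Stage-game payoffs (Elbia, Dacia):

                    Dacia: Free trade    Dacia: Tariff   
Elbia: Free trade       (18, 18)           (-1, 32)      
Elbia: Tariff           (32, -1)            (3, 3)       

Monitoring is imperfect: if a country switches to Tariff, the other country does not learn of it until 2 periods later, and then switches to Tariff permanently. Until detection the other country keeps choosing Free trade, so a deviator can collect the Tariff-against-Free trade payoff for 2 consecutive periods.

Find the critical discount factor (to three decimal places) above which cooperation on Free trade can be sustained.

0.695

The best deviation is to choose Tariff for all 2 undetected periods, earning 32 each, then 3 forever once detected.
Deviation value: 32(1−ρ^2)/(1−ρ) + 3ρ^2/(1−ρ); cooperation value: 18/(1−ρ).
IC: 18 ≥ 32(1−ρ^2) + 3ρ^2 = 32 − 29ρ^2.
So ρ^2 ≥ 14/29, giving ρ ≥ (14/29)^(1/2) ≈ 0.695.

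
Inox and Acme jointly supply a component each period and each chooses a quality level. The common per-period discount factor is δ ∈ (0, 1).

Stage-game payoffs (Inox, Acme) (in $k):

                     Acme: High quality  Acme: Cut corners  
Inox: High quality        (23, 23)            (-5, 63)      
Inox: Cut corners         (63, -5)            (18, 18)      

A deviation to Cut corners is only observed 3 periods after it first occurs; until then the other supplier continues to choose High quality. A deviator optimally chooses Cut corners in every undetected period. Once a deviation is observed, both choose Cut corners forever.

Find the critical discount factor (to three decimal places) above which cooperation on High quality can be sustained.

0.961

The best deviation is to choose Cut corners for all 3 undetected periods, earning 63 each, then 18 forever once detected.
Deviation value: 63(1−δ^3)/(1−δ) + 18δ^3/(1−δ); cooperation value: 23/(1−δ).
IC: 23 ≥ 63(1−δ^3) + 18δ^3 = 63 − 45δ^3.
So δ^3 ≥ 40/45 = 8/9, giving δ ≥ (8/9)^(1/3) ≈ 0.961.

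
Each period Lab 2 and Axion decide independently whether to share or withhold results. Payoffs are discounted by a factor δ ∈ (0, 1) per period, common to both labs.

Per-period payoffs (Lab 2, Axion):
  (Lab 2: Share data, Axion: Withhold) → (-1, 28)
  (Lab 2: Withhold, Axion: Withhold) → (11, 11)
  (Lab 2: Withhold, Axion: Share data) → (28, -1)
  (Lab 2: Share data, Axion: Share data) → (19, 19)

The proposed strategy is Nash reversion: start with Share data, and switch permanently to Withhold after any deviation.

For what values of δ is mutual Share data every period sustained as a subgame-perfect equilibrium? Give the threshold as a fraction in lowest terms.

9/17

19/(1−δ) ≥ 28 + 11δ/(1−δ)
19 ≥ 28 − 17δ
δ ≥ 9/17.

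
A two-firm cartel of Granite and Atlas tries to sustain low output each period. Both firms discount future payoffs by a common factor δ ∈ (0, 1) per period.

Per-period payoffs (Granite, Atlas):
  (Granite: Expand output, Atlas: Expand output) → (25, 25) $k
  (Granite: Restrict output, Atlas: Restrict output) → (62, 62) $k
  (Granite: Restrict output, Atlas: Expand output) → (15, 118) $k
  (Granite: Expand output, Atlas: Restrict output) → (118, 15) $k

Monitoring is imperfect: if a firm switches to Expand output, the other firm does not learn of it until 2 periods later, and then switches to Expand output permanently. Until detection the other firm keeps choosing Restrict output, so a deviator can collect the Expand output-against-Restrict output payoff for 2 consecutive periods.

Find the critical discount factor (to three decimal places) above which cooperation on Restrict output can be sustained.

0.776

A deviator earns 118 for 2 periods, then 25 forever; cooperating earns 62 forever. Multiplying the IC by (1−δ):
62 ≥ 118(1−δ^2) + 25δ^2, so 93·δ^2 ≥ 56 and δ^2 ≥ 56/93.
δ ≥ (56/93)^(1/2) ≈ 0.776.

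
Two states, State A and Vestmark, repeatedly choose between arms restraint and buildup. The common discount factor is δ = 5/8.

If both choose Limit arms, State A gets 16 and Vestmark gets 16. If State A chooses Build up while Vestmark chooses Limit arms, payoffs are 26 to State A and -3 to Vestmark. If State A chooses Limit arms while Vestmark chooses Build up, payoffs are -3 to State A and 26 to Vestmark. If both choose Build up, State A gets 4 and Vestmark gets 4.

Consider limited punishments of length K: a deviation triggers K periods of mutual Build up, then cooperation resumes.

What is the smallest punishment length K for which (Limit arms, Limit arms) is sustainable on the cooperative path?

2

IC: δ(1−δ^K)/(1−δ) ≥ (26−16)/(16−4) = 5/6.
With δ = 5/8: need 1 − δ^K ≥ 5/6·(1−5/8)/(5/8), i.e. δ^K ≤ 0.5000.
Since (5/8)^1 = 0.6250 and (5/8)^2 = 0.3906, the smallest such K is 2.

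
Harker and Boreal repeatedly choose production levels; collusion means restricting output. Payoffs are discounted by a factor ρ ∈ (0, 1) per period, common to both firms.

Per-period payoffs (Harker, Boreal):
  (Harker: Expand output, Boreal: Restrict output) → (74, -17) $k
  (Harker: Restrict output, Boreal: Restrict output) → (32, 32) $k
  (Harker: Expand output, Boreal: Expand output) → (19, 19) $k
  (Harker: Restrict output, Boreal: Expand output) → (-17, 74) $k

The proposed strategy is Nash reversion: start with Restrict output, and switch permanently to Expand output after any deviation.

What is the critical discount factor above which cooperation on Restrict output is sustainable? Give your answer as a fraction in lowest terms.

One-period gain from deviating is 74 − 32 = 42. The loss is 32 − 19 = 13 in every subsequent period, with present value 13·ρ/(1−ρ).
Deviation is unprofitable when 13·ρ/(1−ρ) ≥ 42, i.e. ρ/(1−ρ) ≥ 42/13.
Equivalently ρ ≥ 42/(42+13) = 42/55.

42/55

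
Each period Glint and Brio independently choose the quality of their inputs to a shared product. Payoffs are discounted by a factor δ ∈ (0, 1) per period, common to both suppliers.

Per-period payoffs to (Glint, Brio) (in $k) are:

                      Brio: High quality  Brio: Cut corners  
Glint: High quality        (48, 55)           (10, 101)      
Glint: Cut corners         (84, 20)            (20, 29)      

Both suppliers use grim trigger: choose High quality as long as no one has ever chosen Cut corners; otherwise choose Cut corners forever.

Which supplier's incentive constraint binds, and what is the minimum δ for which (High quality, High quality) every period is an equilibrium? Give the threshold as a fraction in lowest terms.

Glint: cooperation gives 48 each period; deviation gives 84 once then 20 forever.
  48/(1−δ) ≥ 84 + 20δ/(1−δ) ⇒ δ ≥ 36/64 = 9/16.
Brio: cooperation gives 55 each period; deviation gives 101 once then 29 forever.
  δ ≥ 46/72 = 23/36.
Both must hold, so the binding constraint is Brio's: δ ≥ 23/36.

Brio; δ ≥ 23/36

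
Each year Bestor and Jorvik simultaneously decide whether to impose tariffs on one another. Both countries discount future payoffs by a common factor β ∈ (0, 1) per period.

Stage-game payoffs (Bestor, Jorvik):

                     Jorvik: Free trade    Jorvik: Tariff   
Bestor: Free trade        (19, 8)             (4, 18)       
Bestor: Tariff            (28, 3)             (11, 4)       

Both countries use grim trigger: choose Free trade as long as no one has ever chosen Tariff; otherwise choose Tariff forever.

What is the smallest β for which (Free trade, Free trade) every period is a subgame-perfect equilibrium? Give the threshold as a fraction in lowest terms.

Bestor: cooperation gives 19 each period; deviation gives 28 once then 11 forever.
  19/(1−β) ≥ 28 + 11β/(1−β) ⇒ β ≥ 9/17.
Jorvik: cooperation gives 8 each period; deviation gives 18 once then 4 forever.
  β ≥ 10/14 = 5/7.
Both must hold, so the binding constraint is Jorvik's: β ≥ 5/7.

5/7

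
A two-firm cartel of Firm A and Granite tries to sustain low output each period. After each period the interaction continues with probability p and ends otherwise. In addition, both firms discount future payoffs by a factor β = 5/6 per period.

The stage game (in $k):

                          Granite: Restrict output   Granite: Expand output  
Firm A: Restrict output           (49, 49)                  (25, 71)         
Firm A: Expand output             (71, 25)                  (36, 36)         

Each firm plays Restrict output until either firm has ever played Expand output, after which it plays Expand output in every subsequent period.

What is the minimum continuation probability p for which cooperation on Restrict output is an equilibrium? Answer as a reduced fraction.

132/175

With continuation probability p and discount β, the effective per-period discount factor is βp.
Grim-trigger IC: βp ≥ (71−49)/(71−36) = 22/35.
So p ≥ (22/35)/(5/6) = 132/175.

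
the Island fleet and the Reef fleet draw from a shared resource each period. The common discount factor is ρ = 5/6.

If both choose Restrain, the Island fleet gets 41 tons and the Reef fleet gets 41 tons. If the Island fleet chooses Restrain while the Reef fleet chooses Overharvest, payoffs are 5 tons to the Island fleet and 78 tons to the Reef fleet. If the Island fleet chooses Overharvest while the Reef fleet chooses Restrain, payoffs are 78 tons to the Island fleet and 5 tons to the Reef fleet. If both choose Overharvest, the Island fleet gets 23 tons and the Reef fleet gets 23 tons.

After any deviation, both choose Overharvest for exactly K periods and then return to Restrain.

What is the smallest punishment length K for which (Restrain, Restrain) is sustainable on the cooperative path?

3

Need Σ_{k=1}^{K} ρ^k ≥ (78−41)/(41−23) = 2.0556 at ρ = 5/6.
At K = 2 the sum is 1.5278 < 2.0556; at K = 3 it is 2.1065 ≥ 2.0556.
So the minimum punishment length is K = 3.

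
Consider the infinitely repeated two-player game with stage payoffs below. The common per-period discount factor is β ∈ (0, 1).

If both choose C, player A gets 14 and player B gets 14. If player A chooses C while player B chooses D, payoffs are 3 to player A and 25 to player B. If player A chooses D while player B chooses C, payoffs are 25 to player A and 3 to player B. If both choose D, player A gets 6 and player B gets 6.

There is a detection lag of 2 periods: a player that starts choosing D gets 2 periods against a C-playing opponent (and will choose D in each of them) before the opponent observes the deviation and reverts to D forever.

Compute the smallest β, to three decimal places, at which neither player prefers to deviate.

Deviating for the 2 undetected periods gains 25−14 = 11 per period over cooperation, then loses 14−6 = 8 per period forever once punishment starts.
Gain: 11(1 + β + … + β^1); loss: 8·β^2/(1−β).
No profitable deviation ⇔ 11(1−β^2) ≤ 8·β^2, i.e. β^2 ≥ 11/(11+8) = 11/19.
Hence β ≥ (11/19)^(1/2) ≈ 0.761.

0.761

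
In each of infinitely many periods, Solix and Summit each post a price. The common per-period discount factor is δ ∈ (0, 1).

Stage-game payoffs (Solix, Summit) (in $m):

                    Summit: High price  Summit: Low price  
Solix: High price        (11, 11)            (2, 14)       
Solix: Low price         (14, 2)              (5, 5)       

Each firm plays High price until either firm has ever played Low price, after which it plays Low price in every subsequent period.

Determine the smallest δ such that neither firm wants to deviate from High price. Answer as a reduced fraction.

One-period gain from deviating is 14 − 11 = 3. The loss is 11 − 5 = 6 in every subsequent period, with present value 6·δ/(1−δ).
Deviation is unprofitable when 6·δ/(1−δ) ≥ 3, i.e. δ/(1−δ) ≥ 1/2.
Equivalently δ ≥ 3/(3+6) = 1/3.

1/3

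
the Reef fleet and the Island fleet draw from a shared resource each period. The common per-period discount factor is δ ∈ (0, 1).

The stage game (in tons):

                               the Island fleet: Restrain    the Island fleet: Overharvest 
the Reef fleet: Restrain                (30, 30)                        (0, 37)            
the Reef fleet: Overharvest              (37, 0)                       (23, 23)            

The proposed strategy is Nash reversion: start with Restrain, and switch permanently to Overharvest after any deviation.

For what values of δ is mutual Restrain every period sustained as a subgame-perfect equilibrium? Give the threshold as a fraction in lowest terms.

One-period gain from deviating is 37 − 30 = 7. The loss is 30 − 23 = 7 in every subsequent period, with present value 7·δ/(1−δ).
Deviation is unprofitable when 7·δ/(1−δ) ≥ 7, i.e. δ/(1−δ) ≥ 1.
Equivalently δ ≥ 7/(7+7) = 1/2.

1/2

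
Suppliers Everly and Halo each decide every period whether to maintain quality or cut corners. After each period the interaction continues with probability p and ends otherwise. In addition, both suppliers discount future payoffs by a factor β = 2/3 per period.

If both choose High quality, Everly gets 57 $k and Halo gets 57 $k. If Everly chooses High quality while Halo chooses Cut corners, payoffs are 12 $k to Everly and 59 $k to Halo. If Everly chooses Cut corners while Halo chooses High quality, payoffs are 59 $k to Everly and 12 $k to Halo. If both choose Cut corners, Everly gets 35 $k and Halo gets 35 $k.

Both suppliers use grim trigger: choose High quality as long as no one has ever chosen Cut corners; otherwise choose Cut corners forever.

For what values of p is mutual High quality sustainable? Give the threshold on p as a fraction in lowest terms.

1/8

Expected continuation weight on next period's payoff is β·p = 2/3·p, which plays the role of the discount factor.
Cooperation requires 2/3·p ≥ (59−57)/(59−35) = 1/12, hence p ≥ 1/8.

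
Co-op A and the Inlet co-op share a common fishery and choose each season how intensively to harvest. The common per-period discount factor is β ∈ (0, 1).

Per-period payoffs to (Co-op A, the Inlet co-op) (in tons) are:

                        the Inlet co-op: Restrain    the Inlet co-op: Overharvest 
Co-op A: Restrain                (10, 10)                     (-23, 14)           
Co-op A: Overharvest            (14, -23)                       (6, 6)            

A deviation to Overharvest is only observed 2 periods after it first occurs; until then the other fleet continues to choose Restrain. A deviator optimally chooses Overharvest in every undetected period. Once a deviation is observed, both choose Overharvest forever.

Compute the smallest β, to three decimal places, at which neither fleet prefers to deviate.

A deviator earns 14 for 2 periods, then 6 forever; cooperating earns 10 forever. Multiplying the IC by (1−β):
10 ≥ 14(1−β^2) + 6β^2, so 8·β^2 ≥ 4 and β^2 ≥ 1/2.
β ≥ (1/2)^(1/2) ≈ 0.707.

0.707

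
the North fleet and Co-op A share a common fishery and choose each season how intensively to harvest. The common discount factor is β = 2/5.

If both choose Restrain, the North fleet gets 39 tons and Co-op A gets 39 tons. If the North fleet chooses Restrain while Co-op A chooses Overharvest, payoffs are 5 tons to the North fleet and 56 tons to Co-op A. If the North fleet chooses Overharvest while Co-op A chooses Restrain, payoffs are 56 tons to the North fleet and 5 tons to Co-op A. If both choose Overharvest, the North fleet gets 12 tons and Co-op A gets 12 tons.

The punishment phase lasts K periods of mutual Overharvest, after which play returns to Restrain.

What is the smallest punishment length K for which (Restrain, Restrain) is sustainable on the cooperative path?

IC: β(1−β^K)/(1−β) ≥ (56−39)/(39−12) = 17/27.
With β = 2/5: need 1 − β^K ≥ 17/27·(1−2/5)/(2/5), i.e. β^K ≤ 0.0556.
Since (2/5)^3 = 0.0640 and (2/5)^4 = 0.0256, the smallest such K is 4.

4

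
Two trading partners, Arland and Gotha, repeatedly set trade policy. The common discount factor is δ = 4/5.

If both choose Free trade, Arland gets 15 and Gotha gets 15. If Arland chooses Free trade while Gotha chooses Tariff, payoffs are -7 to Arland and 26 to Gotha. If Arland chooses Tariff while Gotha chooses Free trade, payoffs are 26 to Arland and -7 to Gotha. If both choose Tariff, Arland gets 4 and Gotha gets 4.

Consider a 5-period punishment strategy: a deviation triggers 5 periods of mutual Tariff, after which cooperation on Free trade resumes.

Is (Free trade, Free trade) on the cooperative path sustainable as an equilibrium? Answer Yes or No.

IC: δ+…+δ^5 ≥ (26−15)/(15−4) = 1.
At δ = 4/5: partial sum = 2.6893 ≥ 1.0000. Cooperation sustainable.

Yes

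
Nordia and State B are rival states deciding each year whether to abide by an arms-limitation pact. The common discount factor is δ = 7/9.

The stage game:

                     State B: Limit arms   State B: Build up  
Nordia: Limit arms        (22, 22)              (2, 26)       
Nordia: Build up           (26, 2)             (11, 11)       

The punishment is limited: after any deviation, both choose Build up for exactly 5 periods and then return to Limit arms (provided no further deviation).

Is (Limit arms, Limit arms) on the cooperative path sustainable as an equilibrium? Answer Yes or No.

A one-shot deviation gives 26 now, then 11 for 5 periods, then back to 22.
Gain from deviating: (26−22) today; loss: (22−11) in each of the next 5 periods.
No-deviation condition: (22−11)(δ+…+δ^5) ≥ 26−22, i.e. δ+…+δ^5 ≥ 4/11.
At δ = 7/9: δ+…+δ^5 = 2.5038 ≥ 0.3636.
So cooperation is sustainable.

Yes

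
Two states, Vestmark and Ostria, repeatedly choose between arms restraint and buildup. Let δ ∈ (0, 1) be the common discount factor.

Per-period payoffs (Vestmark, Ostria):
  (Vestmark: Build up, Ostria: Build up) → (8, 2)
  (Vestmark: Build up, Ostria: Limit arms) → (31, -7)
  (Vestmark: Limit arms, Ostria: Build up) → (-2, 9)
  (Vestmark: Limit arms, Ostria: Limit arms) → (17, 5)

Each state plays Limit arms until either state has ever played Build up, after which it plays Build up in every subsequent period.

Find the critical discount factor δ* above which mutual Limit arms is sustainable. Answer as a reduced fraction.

Vestmark: cooperation gives 17 each period; deviation gives 31 once then 8 forever.
  17/(1−δ) ≥ 31 + 8δ/(1−δ) ⇒ δ ≥ 14/23.
Ostria: cooperation gives 5 each period; deviation gives 9 once then 2 forever.
  δ ≥ 4/7.
Both must hold, so the binding constraint is Vestmark's: δ ≥ 14/23.

14/23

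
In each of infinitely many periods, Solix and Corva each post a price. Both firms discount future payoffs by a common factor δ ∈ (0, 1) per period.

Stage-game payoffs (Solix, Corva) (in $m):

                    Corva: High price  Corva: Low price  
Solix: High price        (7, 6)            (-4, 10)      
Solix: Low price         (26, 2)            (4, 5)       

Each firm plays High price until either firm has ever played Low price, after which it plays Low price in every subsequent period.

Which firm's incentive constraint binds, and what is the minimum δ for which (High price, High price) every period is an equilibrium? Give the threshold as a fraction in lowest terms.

Solix; δ ≥ 19/22

Solix: cooperation gives 7 each period; deviation gives 26 once then 4 forever.
  7/(1−δ) ≥ 26 + 4δ/(1−δ) ⇒ δ ≥ 19/22.
Corva: cooperation gives 6 each period; deviation gives 10 once then 5 forever.
  δ ≥ 4/5.
Both must hold, so the binding constraint is Solix's: δ ≥ 19/22.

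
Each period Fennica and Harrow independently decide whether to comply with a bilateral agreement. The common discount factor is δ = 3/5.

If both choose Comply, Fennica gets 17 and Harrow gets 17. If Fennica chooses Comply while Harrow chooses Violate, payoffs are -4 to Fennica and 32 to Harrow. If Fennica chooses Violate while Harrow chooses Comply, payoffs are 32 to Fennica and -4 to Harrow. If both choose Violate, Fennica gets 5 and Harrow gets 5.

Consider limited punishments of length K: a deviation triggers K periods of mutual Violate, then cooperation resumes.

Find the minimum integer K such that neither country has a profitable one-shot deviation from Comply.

4

No profitable deviation requires (17−5)(δ+…+δ^K) ≥ 32−17, i.e. δ+…+δ^K ≥ 5/4 ≈ 1.2500.
With δ = 3/5, the partial sums are K=1: 0.6000, K=2: 0.9600, K=3: 1.1760, K=4: 1.3056.
K = 4 is the first length at which the sum reaches 1.2500.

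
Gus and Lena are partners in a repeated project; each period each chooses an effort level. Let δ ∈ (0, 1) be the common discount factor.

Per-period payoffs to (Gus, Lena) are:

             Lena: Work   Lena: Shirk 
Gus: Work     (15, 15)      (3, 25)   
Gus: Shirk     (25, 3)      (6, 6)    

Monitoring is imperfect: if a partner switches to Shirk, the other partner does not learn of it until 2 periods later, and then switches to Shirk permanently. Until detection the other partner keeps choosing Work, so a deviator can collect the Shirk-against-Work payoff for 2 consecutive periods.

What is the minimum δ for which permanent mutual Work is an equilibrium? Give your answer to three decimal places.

0.725

Deviating for the 2 undetected periods gains 25−15 = 10 per period over cooperation, then loses 15−6 = 9 per period forever once punishment starts.
Gain: 10(1 + δ + … + δ^1); loss: 9·δ^2/(1−δ).
No profitable deviation ⇔ 10(1−δ^2) ≤ 9·δ^2, i.e. δ^2 ≥ 10/(10+9) = 10/19.
Hence δ ≥ (10/19)^(1/2) ≈ 0.725.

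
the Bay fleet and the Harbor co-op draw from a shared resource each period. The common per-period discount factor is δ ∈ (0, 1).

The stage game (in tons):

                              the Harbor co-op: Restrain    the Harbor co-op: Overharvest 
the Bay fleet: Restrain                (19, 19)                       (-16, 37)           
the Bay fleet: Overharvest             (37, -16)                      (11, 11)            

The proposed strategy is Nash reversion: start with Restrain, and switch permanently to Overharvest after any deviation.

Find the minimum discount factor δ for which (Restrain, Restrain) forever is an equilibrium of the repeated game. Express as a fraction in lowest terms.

Cooperation forever yields 19 each period: 19/(1−δ).
Deviating yields 37 once, then 11 forever: 37 + 11δ/(1−δ).
No profitable deviation requires 19/(1−δ) ≥ 37 + 11δ/(1−δ).
Multiplying by (1−δ): 19 ≥ 37(1−δ) + 11δ = 37 − 26δ.
So 26δ ≥ 18, i.e. δ ≥ 18/26 = 9/13.

9/13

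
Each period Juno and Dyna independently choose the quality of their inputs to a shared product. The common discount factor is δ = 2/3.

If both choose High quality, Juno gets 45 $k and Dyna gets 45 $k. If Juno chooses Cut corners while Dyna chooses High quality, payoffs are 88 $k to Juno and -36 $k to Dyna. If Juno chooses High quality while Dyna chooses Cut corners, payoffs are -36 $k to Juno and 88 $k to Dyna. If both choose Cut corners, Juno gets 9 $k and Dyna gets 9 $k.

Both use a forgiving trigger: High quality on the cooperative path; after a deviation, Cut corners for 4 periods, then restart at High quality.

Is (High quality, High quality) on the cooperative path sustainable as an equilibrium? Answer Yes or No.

Yes

A one-shot deviation gives 88 now, then 9 for 4 periods, then back to 45.
Gain from deviating: (88−45) today; loss: (45−9) in each of the next 4 periods.
No-deviation condition: (45−9)(δ+…+δ^4) ≥ 88−45, i.e. δ+…+δ^4 ≥ 43/36.
At δ = 2/3: δ+…+δ^4 = 1.6049 ≥ 1.1944.
So cooperation is sustainable.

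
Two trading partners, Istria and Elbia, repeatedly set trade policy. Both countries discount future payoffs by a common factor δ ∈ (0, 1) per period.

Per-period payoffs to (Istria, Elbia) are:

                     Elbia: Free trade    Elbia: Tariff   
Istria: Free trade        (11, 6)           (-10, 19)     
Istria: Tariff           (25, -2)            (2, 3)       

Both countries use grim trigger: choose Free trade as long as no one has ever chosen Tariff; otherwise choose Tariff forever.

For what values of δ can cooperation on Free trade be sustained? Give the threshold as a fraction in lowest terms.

13/16

For Istria: deviation gain 25−11 = 14, per-period punishment loss 11−2 = 9. IC gives δ ≥ 14/23.
For Elbia: gain 13, loss 3 per period, so δ ≥ 13/16.
The tighter constraint is Elbia's, so cooperation needs δ ≥ 13/16.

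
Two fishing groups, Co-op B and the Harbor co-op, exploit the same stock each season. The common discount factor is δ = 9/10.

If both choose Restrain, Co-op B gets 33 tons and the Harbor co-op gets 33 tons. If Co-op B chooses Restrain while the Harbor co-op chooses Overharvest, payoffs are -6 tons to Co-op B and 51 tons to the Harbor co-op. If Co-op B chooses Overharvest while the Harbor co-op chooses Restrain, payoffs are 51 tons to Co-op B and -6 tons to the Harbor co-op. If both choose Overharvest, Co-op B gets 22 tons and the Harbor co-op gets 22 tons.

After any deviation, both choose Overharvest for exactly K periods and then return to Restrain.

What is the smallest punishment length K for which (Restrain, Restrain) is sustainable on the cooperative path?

No profitable deviation requires (33−22)(δ+…+δ^K) ≥ 51−33, i.e. δ+…+δ^K ≥ 18/11 ≈ 1.6364.
With δ = 9/10, the partial sums are K=1: 0.9000, K=2: 1.7100.
K = 2 is the first length at which the sum reaches 1.6364.

2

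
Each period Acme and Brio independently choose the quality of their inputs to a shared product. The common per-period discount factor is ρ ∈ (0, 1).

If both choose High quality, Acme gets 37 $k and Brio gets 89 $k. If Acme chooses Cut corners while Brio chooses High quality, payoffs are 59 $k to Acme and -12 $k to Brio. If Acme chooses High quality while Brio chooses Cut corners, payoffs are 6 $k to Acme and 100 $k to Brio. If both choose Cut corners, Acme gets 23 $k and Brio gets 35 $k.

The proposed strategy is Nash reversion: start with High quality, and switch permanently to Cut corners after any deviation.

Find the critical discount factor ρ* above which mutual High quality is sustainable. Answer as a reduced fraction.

Acme: cooperation gives 37 each period; deviation gives 59 once then 23 forever.
  37/(1−ρ) ≥ 59 + 23ρ/(1−ρ) ⇒ ρ ≥ 22/36 = 11/18.
Brio: cooperation gives 89 each period; deviation gives 100 once then 35 forever.
  ρ ≥ 11/65.
Both must hold, so the binding constraint is Acme's: ρ ≥ 11/18.

11/18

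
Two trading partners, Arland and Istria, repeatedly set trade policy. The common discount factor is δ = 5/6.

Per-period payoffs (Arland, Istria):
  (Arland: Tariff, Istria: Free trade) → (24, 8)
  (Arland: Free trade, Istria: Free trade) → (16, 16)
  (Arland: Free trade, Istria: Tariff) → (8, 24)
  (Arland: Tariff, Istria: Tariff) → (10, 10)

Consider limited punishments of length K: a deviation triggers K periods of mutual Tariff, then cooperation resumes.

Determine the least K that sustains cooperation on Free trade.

IC: δ(1−δ^K)/(1−δ) ≥ (24−16)/(16−10) = 4/3.
With δ = 5/6: need 1 − δ^K ≥ 4/3·(1−5/6)/(5/6), i.e. δ^K ≤ 0.7333.
Since (5/6)^1 = 0.8333 and (5/6)^2 = 0.6944, the smallest such K is 2.

2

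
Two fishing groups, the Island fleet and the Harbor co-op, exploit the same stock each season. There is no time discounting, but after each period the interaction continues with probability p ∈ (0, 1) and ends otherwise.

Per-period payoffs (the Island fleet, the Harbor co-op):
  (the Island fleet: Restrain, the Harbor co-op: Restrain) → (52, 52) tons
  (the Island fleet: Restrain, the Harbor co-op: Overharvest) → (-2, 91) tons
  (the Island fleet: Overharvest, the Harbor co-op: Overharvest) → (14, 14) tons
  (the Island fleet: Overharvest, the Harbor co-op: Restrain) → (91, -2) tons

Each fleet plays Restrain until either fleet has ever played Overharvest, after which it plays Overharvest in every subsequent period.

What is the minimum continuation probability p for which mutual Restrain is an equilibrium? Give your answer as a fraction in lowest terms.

39/77

Expected cooperation value is 52 + p·52 + p²·52 + … = 52/(1−p); deviation gives 91 + p·14/(1−p).
52 ≥ 91(1−p) + 14p ⇒ 77p ≥ 39 ⇒ p ≥ 39/77.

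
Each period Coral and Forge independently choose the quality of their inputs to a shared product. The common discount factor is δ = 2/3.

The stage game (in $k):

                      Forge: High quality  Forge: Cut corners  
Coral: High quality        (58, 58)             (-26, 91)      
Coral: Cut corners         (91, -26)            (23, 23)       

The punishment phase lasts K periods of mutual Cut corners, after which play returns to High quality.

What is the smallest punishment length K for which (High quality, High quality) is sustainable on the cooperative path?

2

Need Σ_{k=1}^{K} δ^k ≥ (91−58)/(58−23) = 0.9429 at δ = 2/3.
At K = 1 the sum is 0.6667 < 0.9429; at K = 2 it is 1.1111 ≥ 0.9429.
So the minimum punishment length is K = 2.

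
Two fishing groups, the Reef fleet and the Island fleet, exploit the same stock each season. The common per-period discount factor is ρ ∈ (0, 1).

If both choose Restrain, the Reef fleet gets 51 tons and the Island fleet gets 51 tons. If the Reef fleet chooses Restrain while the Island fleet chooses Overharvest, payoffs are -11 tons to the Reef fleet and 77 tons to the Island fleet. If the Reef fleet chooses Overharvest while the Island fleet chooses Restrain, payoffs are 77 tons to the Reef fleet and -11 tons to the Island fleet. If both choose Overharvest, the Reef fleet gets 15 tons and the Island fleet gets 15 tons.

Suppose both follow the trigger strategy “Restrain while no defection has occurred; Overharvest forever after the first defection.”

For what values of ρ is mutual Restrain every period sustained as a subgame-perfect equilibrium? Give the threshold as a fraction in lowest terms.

Cooperation forever yields 51 each period: 51/(1−ρ).
Deviating yields 77 once, then 15 forever: 77 + 15ρ/(1−ρ).
No profitable deviation requires 51/(1−ρ) ≥ 77 + 15ρ/(1−ρ).
Multiplying by (1−ρ): 51 ≥ 77(1−ρ) + 15ρ = 77 − 62ρ.
So 62ρ ≥ 26, i.e. ρ ≥ 26/62 = 13/31.

13/31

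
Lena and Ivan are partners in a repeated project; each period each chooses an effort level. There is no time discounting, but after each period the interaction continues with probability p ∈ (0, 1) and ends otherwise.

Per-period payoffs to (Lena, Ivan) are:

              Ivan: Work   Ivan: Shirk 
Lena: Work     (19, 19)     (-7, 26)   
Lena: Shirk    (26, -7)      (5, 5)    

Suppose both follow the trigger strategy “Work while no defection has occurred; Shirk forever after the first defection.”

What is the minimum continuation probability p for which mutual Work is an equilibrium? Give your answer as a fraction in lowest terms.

Expected cooperation value is 19 + p·19 + p²·19 + … = 19/(1−p); deviation gives 26 + p·5/(1−p).
19 ≥ 26(1−p) + 5p ⇒ 21p ≥ 7 ⇒ p ≥ 7/21 = 1/3.

1/3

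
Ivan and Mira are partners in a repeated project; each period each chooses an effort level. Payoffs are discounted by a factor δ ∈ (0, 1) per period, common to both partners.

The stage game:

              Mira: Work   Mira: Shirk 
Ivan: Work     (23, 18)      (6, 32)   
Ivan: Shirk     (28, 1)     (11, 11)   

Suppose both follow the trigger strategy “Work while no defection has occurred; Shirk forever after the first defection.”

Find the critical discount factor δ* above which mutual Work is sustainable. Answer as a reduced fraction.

Ivan's threshold: (28−23)/(28−11) = 5/17.
Mira's threshold: (32−18)/(32−11) = 2/3.
5/17 < 2/3, so Mira binds and δ* = 2/3.

2/3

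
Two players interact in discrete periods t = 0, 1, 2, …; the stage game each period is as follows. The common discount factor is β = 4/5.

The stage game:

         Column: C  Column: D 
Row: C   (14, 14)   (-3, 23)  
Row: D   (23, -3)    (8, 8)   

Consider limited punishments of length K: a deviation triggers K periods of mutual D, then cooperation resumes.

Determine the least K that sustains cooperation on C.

3

No profitable deviation requires (14−8)(β+…+β^K) ≥ 23−14, i.e. β+…+β^K ≥ 3/2 ≈ 1.5000.
With β = 4/5, the partial sums are K=1: 0.8000, K=2: 1.4400, K=3: 1.9520.
K = 3 is the first length at which the sum reaches 1.5000.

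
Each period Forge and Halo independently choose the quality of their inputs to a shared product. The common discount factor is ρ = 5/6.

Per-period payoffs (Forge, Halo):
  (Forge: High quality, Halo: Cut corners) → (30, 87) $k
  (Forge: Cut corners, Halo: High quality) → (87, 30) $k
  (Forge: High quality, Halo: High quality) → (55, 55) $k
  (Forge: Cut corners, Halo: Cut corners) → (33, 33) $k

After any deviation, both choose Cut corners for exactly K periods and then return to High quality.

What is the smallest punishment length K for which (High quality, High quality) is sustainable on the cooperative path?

No profitable deviation requires (55−33)(ρ+…+ρ^K) ≥ 87−55, i.e. ρ+…+ρ^K ≥ 16/11 ≈ 1.4545.
With ρ = 5/6, the partial sums are K=1: 0.8333, K=2: 1.5278.
K = 2 is the first length at which the sum reaches 1.4545.

2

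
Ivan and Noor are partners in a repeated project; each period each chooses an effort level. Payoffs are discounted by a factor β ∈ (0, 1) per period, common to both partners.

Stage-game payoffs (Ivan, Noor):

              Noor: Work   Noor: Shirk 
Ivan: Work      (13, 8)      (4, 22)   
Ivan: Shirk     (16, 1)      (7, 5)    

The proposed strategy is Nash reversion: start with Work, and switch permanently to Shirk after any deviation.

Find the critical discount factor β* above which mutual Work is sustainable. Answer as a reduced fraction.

Ivan's threshold: (16−13)/(16−7) = 1/3.
Noor's threshold: (22−8)/(22−5) = 14/17.
1/3 < 14/17, so Noor binds and β* = 14/17.

14/17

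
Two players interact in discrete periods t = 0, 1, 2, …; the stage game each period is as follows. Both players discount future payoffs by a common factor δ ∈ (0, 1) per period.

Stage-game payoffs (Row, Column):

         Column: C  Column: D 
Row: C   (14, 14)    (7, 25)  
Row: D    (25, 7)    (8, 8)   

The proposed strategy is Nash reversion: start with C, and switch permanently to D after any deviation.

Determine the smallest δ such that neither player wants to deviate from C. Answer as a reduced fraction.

11/17

Under grim trigger the critical discount factor is (T−C)/(T−P) with T = 25, C = 14, P = 8.
δ* = (25−14)/(25−8) = 11/17.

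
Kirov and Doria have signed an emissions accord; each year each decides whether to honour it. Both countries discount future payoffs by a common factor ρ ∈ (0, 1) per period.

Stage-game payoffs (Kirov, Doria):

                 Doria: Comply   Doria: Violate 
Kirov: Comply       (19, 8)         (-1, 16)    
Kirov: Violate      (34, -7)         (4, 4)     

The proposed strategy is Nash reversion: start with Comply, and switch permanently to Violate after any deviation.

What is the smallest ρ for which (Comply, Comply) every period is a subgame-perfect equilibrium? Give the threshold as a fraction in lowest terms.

2/3

Kirov's threshold: (34−19)/(34−4) = 1/2.
Doria's threshold: (16−8)/(16−4) = 2/3.
1/2 < 2/3, so Doria binds and ρ* = 2/3.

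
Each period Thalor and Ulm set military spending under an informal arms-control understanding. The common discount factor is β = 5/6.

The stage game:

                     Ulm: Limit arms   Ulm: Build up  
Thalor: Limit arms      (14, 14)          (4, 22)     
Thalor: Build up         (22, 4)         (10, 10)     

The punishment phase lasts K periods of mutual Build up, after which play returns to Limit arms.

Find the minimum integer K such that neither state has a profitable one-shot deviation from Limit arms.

No profitable deviation requires (14−10)(β+…+β^K) ≥ 22−14, i.e. β+…+β^K ≥ 2 ≈ 2.0000.
With β = 5/6, the partial sums are K=1: 0.8333, K=2: 1.5278, K=3: 2.1065.
K = 3 is the first length at which the sum reaches 2.0000.

3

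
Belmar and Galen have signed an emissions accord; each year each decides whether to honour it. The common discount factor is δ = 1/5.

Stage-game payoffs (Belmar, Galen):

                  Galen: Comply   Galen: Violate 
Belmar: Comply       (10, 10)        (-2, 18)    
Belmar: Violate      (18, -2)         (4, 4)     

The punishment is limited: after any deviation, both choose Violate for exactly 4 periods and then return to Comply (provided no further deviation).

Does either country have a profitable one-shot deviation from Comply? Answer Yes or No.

A one-shot deviation gives 18 now, then 4 for 4 periods, then back to 10.
Gain from deviating: (18−10) today; loss: (10−4) in each of the next 4 periods.
No-deviation condition: (10−4)(δ+…+δ^4) ≥ 18−10, i.e. δ+…+δ^4 ≥ 4/3.
At δ = 1/5: δ+…+δ^4 = 0.2496 < 1.3333.
So cooperation is not sustainable.

Yes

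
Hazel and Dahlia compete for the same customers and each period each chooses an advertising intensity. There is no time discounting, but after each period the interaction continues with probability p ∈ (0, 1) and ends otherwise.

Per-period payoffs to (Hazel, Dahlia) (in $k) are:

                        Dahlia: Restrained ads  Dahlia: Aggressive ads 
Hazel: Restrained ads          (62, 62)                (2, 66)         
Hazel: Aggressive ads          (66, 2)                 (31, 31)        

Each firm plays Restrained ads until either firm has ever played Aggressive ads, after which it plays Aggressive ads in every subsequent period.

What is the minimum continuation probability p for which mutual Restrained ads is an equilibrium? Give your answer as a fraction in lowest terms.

Expected cooperation value is 62 + p·62 + p²·62 + … = 62/(1−p); deviation gives 66 + p·31/(1−p).
62 ≥ 66(1−p) + 31p ⇒ 35p ≥ 4 ⇒ p ≥ 4/35.

4/35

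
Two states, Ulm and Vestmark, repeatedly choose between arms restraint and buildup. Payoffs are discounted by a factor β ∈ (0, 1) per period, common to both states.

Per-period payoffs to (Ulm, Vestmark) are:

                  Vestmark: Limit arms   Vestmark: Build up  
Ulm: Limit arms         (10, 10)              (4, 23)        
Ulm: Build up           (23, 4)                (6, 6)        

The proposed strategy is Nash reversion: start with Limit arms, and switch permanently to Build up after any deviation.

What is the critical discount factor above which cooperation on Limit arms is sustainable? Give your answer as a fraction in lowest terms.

13/17

10/(1−β) ≥ 23 + 6β/(1−β)
10 ≥ 23 − 17β
β ≥ 13/17.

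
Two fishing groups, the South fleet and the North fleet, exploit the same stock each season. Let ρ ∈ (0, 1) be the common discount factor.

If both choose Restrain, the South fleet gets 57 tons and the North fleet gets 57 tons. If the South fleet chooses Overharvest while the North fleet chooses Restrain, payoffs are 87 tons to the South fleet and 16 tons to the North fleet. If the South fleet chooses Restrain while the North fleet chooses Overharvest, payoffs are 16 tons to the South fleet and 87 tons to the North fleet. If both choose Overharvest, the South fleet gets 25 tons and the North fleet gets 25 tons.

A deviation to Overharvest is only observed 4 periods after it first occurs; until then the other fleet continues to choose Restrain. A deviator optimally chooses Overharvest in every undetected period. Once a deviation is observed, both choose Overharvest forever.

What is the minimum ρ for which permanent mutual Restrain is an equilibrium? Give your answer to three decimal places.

The best deviation is to choose Overharvest for all 4 undetected periods, earning 87 each, then 25 forever once detected.
Deviation value: 87(1−ρ^4)/(1−ρ) + 25ρ^4/(1−ρ); cooperation value: 57/(1−ρ).
IC: 57 ≥ 87(1−ρ^4) + 25ρ^4 = 87 − 62ρ^4.
So ρ^4 ≥ 30/62 = 15/31, giving ρ ≥ (15/31)^(1/4) ≈ 0.834.

0.834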